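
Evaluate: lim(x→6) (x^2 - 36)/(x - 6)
This is a standard limit.

Factor or rationalize the expression:
  lim(x→6) (x^2 - 36)/(x - 6) = 12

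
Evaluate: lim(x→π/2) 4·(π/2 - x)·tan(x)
This is a 0·∞ indeterminate form.

Rewrite 0·∞ as a quotient (0/0 or ∞/∞ form), then apply L'Hôpital's rule:
  lim(x→π/2) 4·(π/2 - x)·tan(x) = 4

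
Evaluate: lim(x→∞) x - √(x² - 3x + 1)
This is an ∞-∞ indeterminate form.

Combine fractions or rationalize to convert ∞-∞ to 0/0 form:
  lim(x→∞) x - √(x² - 3x + 1) = 3/2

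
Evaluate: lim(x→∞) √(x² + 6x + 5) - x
This is an ∞-∞ indeterminate form.

Combine fractions or rationalize to convert ∞-∞ to 0/0 form:
  lim(x→∞) √(x² + 6x + 5) - x = 3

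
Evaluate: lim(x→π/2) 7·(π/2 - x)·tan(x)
This is a 0·∞ indeterminate form.

Rewrite 0·∞ as a quotient (0/0 or ∞/∞ form), then apply L'Hôpital's rule:
  lim(x→π/2) 7·(π/2 - x)·tan(x) = 7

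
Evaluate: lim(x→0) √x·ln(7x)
This is a 0·∞ indeterminate form.

Rewrite 0·∞ as a quotient (0/0 or ∞/∞ form), then apply L'Hôpital's rule:
  lim(x→0) √x·ln(7x) = 0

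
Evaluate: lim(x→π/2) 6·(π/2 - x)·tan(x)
This is a 0·∞ indeterminate form.

Rewrite 0·∞ as a quotient (0/0 or ∞/∞ form), then apply L'Hôpital's rule:
  lim(x→π/2) 6·(π/2 - x)·tan(x) = 6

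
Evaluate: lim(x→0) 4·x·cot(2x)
This is a 0·∞ indeterminate form.

Rewrite 0·∞ as a quotient (0/0 or ∞/∞ form), then apply L'Hôpital's rule:
  lim(x→0) 4·x·cot(2x) = 2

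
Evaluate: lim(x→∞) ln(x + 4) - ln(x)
This is an ∞-∞ indeterminate form.

Combine fractions or rationalize to convert ∞-∞ to 0/0 form:
  lim(x→∞) ln(x + 4) - ln(x) = 0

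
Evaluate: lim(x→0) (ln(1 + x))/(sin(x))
This is a 0/0 indeterminate form.

Apply L'Hôpital's rule: differentiate numerator and denominator separately.
  f(x) = ln(x + 1)   ⇒   f'(x) = 1/(x + 1)
  g(x) = sin(x)   ⇒   g'(x) = cos(x)
  lim(x→0) f'(x)/g'(x) = lim(x→0) (1/(x + 1))/(cos(x))
  = 1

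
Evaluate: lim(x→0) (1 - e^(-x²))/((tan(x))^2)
This is a 0/0 indeterminate form.

Apply L'Hôpital's rule: differentiate numerator and denominator separately.
  f(x) = 1 - e^(-x^2)   ⇒   f'(x) = 2·x·e^(-x^2)
  g(x) = tan(x)^2   ⇒   g'(x) = (2·tan(x)^2 + 2)·tan(x)
  lim(x→0) f'(x)/g'(x) = lim(x→0) (2·x·e^(-x^2))/((2·tan(x)^2 + 2)·tan(x))
  = 1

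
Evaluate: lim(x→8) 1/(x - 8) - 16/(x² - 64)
This is an ∞-∞ indeterminate form.

Combine fractions or rationalize to convert ∞-∞ to 0/0 form:
  lim(x→8) 1/(x - 8) - 16/(x² - 64) = 1/16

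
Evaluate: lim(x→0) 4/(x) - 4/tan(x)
This is an ∞-∞ indeterminate form.

Combine fractions or rationalize to convert ∞-∞ to 0/0 form:
  lim(x→0) 4/(x) - 4/tan(x) = 0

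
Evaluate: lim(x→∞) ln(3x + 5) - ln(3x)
This is an ∞-∞ indeterminate form.

Combine fractions or rationalize to convert ∞-∞ to 0/0 form:
  lim(x→∞) ln(3x + 5) - ln(3x) = 0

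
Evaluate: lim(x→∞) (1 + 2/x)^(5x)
This is an exponential indeterminate form.

For exponential indeterminate forms, take the natural log:
  Let L = lim(x→∞) (1 + 2/x)^(5x)
  Then ln(L) = lim(x→∞) [exponent × ln(base)]
  Evaluate using L'Hôpital or standard limits, then exponentiate.
  L = e^(10)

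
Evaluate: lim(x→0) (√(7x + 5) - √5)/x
This is a standard limit.

Factor or rationalize the expression:
  lim(x→0) (√(7x + 5) - √5)/x = 7·sqrt(5)/10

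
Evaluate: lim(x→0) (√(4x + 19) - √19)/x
This is a standard limit.

Factor or rationalize the expression:
  lim(x→0) (√(4x + 19) - √19)/x = 2·sqrt(19)/19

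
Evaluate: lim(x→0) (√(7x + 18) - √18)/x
This is a standard limit.

Factor or rationalize the expression:
  lim(x→0) (√(7x + 18) - √18)/x = 7·sqrt(2)/12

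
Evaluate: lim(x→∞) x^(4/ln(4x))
This is an exponential indeterminate form.

For exponential indeterminate forms, take the natural log:
  Let L = lim(x→∞) x^(4/ln(4x))
  Then ln(L) = lim(x→∞) [exponent × ln(base)]
  Evaluate using L'Hôpital or standard limits, then exponentiate.
  L = e^(4)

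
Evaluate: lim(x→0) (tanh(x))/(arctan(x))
This is a 0/0 indeterminate form.

Apply L'Hôpital's rule: differentiate numerator and denominator separately.
  f(x) = tanh(x)   ⇒   f'(x) = 1 - tanh(x)^2
  g(x) = atan(x)   ⇒   g'(x) = 1/(x^2 + 1)
  lim(x→0) f'(x)/g'(x) = lim(x→0) (1 - tanh(x)^2)/(1/(x^2 + 1))
  = 1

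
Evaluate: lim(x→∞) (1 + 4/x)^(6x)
This is an exponential indeterminate form.

For exponential indeterminate forms, take the natural log:
  Let L = lim(x→∞) (1 + 4/x)^(6x)
  Then ln(L) = lim(x→∞) [exponent × ln(base)]
  Evaluate using L'Hôpital or standard limits, then exponentiate.
  L = e^(24)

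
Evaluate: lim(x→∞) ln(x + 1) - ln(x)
This is an ∞-∞ indeterminate form.

Combine fractions or rationalize to convert ∞-∞ to 0/0 form:
  lim(x→∞) ln(x + 1) - ln(x) = 0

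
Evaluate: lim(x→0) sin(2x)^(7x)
This is an exponential indeterminate form.

For exponential indeterminate forms, take the natural log:
  Let L = lim(x→0) sin(2x)^(7x)
  Then ln(L) = lim(x→0) [exponent × ln(base)]
  Evaluate using L'Hôpital or standard limits, then exponentiate.
  L = 1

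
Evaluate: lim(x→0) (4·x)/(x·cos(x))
This is a 0/0 indeterminate form.

Apply L'Hôpital's rule: differentiate numerator and denominator separately.
  f(x) = 4·x   ⇒   f'(x) = 4
  g(x) = x·cos(x)   ⇒   g'(x) = -x·sin(x) + cos(x)
  lim(x→0) f'(x)/g'(x) = lim(x→0) (4)/(-x·sin(x) + cos(x))
  = 4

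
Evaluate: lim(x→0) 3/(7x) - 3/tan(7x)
This is an ∞-∞ indeterminate form.

Combine fractions or rationalize to convert ∞-∞ to 0/0 form:
  lim(x→0) 3/(7x) - 3/tan(7x) = 0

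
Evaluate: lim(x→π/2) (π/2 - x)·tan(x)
This is a 0·∞ indeterminate form.

Rewrite 0·∞ as a quotient (0/0 or ∞/∞ form), then apply L'Hôpital's rule:
  lim(x→π/2) (π/2 - x)·tan(x) = 1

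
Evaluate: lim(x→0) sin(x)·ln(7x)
This is a 0·∞ indeterminate form.

Rewrite 0·∞ as a quotient (0/0 or ∞/∞ form), then apply L'Hôpital's rule:
  lim(x→0) sin(x)·ln(7x) = 0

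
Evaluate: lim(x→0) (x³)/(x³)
This is a 0/0 indeterminate form.

Apply L'Hôpital's rule: differentiate numerator and denominator separately.
  f(x) = x^3   ⇒   f'(x) = 3·x^2
  g(x) = x^3   ⇒   g'(x) = 3·x^2
  lim(x→0) f'(x)/g'(x) = lim(x→0) (3·x^2)/(3·x^2)
  = 1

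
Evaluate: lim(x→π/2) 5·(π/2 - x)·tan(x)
This is a 0·∞ indeterminate form.

Rewrite 0·∞ as a quotient (0/0 or ∞/∞ form), then apply L'Hôpital's rule:
  lim(x→π/2) 5·(π/2 - x)·tan(x) = 5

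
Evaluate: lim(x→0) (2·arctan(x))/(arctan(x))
This is a 0/0 indeterminate form.

Apply L'Hôpital's rule: differentiate numerator and denominator separately.
  f(x) = 2·atan(x)   ⇒   f'(x) = 2/(x^2 + 1)
  g(x) = atan(x)   ⇒   g'(x) = 1/(x^2 + 1)
  lim(x→0) f'(x)/g'(x) = lim(x→0) (2/(x^2 + 1))/(1/(x^2 + 1))
  = 2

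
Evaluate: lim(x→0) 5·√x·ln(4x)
This is a 0·∞ indeterminate form.

Rewrite 0·∞ as a quotient (0/0 or ∞/∞ form), then apply L'Hôpital's rule:
  lim(x→0) 5·√x·ln(4x) = 0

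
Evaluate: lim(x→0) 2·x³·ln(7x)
This is a 0·∞ indeterminate form.

Rewrite 0·∞ as a quotient (0/0 or ∞/∞ form), then apply L'Hôpital's rule:
  lim(x→0) 2·x³·ln(7x) = 0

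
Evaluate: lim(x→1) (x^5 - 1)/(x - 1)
This is a standard limit.

Factor or rationalize the expression:
  lim(x→1) (x^5 - 1)/(x - 1) = 5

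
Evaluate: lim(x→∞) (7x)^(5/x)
This is an exponential indeterminate form.

For exponential indeterminate forms, take the natural log:
  Let L = lim(x→∞) (7x)^(5/x)
  Then ln(L) = lim(x→∞) [exponent × ln(base)]
  Evaluate using L'Hôpital or standard limits, then exponentiate.
  L = 1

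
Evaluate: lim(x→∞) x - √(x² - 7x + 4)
This is an ∞-∞ indeterminate form.

Combine fractions or rationalize to convert ∞-∞ to 0/0 form:
  lim(x→∞) x - √(x² - 7x + 4) = 7/2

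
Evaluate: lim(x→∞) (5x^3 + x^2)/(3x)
This is an ∞/∞ indeterminate form.

Apply L'Hôpital's rule: differentiate numerator and denominator separately.
  f(x) = 5·x^3 + x^2   ⇒   f'(x) = 15·x^2 + 2·x
  g(x) = 3·x   ⇒   g'(x) = 3
  lim(x→∞) f'(x)/g'(x) = lim(x→∞) (15·x^2 + 2·x)/(3)
  = ∞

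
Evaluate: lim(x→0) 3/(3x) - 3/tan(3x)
This is an ∞-∞ indeterminate form.

Combine fractions or rationalize to convert ∞-∞ to 0/0 form:
  lim(x→0) 3/(3x) - 3/tan(3x) = 0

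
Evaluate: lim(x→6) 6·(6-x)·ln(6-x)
This is a 0·∞ indeterminate form.

Rewrite 0·∞ as a quotient (0/0 or ∞/∞ form), then apply L'Hôpital's rule:
  lim(x→6) 6·(6-x)·ln(6-x) = 0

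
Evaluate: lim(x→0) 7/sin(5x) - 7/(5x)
This is an ∞-∞ indeterminate form.

Combine fractions or rationalize to convert ∞-∞ to 0/0 form:
  lim(x→0) 7/sin(5x) - 7/(5x) = 0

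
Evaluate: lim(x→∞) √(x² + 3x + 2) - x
This is an ∞-∞ indeterminate form.

Combine fractions or rationalize to convert ∞-∞ to 0/0 form:
  lim(x→∞) √(x² + 3x + 2) - x = 3/2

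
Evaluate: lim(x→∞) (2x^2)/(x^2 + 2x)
This is an ∞/∞ indeterminate form.

Apply L'Hôpital's rule: differentiate numerator and denominator separately.
  f(x) = 2·x^2   ⇒   f'(x) = 4·x
  g(x) = x^2 + 2·x   ⇒   g'(x) = 2·x + 2
  lim(x→∞) f'(x)/g'(x) = lim(x→∞) (4·x)/(2·x + 2)
  = 2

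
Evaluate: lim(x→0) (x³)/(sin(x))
This is a 0/0 indeterminate form.

Apply L'Hôpital's rule: differentiate numerator and denominator separately.
  f(x) = x^3   ⇒   f'(x) = 3·x^2
  g(x) = sin(x)   ⇒   g'(x) = cos(x)
  lim(x→0) f'(x)/g'(x) = lim(x→0) (3·x^2)/(cos(x))
  = 0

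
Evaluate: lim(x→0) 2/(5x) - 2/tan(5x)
This is an ∞-∞ indeterminate form.

Combine fractions or rationalize to convert ∞-∞ to 0/0 form:
  lim(x→0) 2/(5x) - 2/tan(5x) = 0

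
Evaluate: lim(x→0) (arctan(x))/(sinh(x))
This is a 0/0 indeterminate form.

Apply L'Hôpital's rule: differentiate numerator and denominator separately.
  f(x) = atan(x)   ⇒   f'(x) = 1/(x^2 + 1)
  g(x) = sinh(x)   ⇒   g'(x) = cosh(x)
  lim(x→0) f'(x)/g'(x) = lim(x→0) (1/(x^2 + 1))/(cosh(x))
  = 1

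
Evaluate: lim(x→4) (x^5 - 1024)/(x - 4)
This is a standard limit.

Factor or rationalize the expression:
  lim(x→4) (x^5 - 1024)/(x - 4) = 1280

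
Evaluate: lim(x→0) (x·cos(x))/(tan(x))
This is a 0/0 indeterminate form.

Apply L'Hôpital's rule: differentiate numerator and denominator separately.
  f(x) = x·cos(x)   ⇒   f'(x) = -x·sin(x) + cos(x)
  g(x) = tan(x)   ⇒   g'(x) = tan(x)^2 + 1
  lim(x→0) f'(x)/g'(x) = lim(x→0) (-x·sin(x) + cos(x))/(tan(x)^2 + 1)
  = 1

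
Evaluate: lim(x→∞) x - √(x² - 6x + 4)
This is an ∞-∞ indeterminate form.

Combine fractions or rationalize to convert ∞-∞ to 0/0 form:
  lim(x→∞) x - √(x² - 6x + 4) = 3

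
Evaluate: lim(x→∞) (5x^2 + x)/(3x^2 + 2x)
This is an ∞/∞ indeterminate form.

Apply L'Hôpital's rule: differentiate numerator and denominator separately.
  f(x) = 5·x^2 + x   ⇒   f'(x) = 10·x + 1
  g(x) = 3·x^2 + 2·x   ⇒   g'(x) = 6·x + 2
  lim(x→∞) f'(x)/g'(x) = lim(x→∞) (10·x + 1)/(6·x + 2)
  = 5/3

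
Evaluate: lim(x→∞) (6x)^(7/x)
This is an exponential indeterminate form.

For exponential indeterminate forms, take the natural log:
  Let L = lim(x→∞) (6x)^(7/x)
  Then ln(L) = lim(x→∞) [exponent × ln(base)]
  Evaluate using L'Hôpital or standard limits, then exponentiate.
  L = 1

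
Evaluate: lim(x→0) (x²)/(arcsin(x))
This is a 0/0 indeterminate form.

Apply L'Hôpital's rule: differentiate numerator and denominator separately.
  f(x) = x^2   ⇒   f'(x) = 2·x
  g(x) = asin(x)   ⇒   g'(x) = 1/sqrt(1 - x^2)
  lim(x→0) f'(x)/g'(x) = lim(x→0) (2·x)/(1/sqrt(1 - x^2))
  = 0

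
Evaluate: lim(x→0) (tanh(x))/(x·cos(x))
This is a 0/0 indeterminate form.

Apply L'Hôpital's rule: differentiate numerator and denominator separately.
  f(x) = tanh(x)   ⇒   f'(x) = 1 - tanh(x)^2
  g(x) = x·cos(x)   ⇒   g'(x) = -x·sin(x) + cos(x)
  lim(x→0) f'(x)/g'(x) = lim(x→0) (1 - tanh(x)^2)/(-x·sin(x) + cos(x))
  = 1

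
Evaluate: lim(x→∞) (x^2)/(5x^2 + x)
This is an ∞/∞ indeterminate form.

Apply L'Hôpital's rule: differentiate numerator and denominator separately.
  f(x) = x^2   ⇒   f'(x) = 2·x
  g(x) = 5·x^2 + x   ⇒   g'(x) = 10·x + 1
  lim(x→∞) f'(x)/g'(x) = lim(x→∞) (2·x)/(10·x + 1)
  = 1/5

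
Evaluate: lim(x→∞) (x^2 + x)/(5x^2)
This is an ∞/∞ indeterminate form.

Apply L'Hôpital's rule: differentiate numerator and denominator separately.
  f(x) = x^2 + x   ⇒   f'(x) = 2·x + 1
  g(x) = 5·x^2   ⇒   g'(x) = 10·x
  lim(x→∞) f'(x)/g'(x) = lim(x→∞) (2·x + 1)/(10·x)
  = 1/5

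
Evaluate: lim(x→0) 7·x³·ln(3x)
This is a 0·∞ indeterminate form.

Rewrite 0·∞ as a quotient (0/0 or ∞/∞ form), then apply L'Hôpital's rule:
  lim(x→0) 7·x³·ln(3x) = 0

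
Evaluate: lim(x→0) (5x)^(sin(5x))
This is an exponential indeterminate form.

For exponential indeterminate forms, take the natural log:
  Let L = lim(x→0) (5x)^(sin(5x))
  Then ln(L) = lim(x→0) [exponent × ln(base)]
  Evaluate using L'Hôpital or standard limits, then exponentiate.
  L = 1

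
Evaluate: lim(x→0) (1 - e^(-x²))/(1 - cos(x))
This is a 0/0 indeterminate form.

Apply L'Hôpital's rule: differentiate numerator and denominator separately.
  f(x) = 1 - e^(-x^2)   ⇒   f'(x) = 2·x·e^(-x^2)
  g(x) = 1 - cos(x)   ⇒   g'(x) = sin(x)
  lim(x→0) f'(x)/g'(x) = lim(x→0) (2·x·e^(-x^2))/(sin(x))
  = 2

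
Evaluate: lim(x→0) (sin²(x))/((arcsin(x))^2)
This is a 0/0 indeterminate form.

Apply L'Hôpital's rule: differentiate numerator and denominator separately.
  f(x) = sin(x)^2   ⇒   f'(x) = 2·sin(x)·cos(x)
  g(x) = asin(x)^2   ⇒   g'(x) = 2·asin(x)/sqrt(1 - x^2)
  lim(x→0) f'(x)/g'(x) = lim(x→0) (2·sin(x)·cos(x))/(2·asin(x)/sqrt(1 - x^2))
  = 1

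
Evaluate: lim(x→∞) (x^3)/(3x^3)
This is an ∞/∞ indeterminate form.

Apply L'Hôpital's rule: differentiate numerator and denominator separately.
  f(x) = x^3   ⇒   f'(x) = 3·x^2
  g(x) = 3·x^3   ⇒   g'(x) = 9·x^2
  lim(x→∞) f'(x)/g'(x) = lim(x→∞) (3·x^2)/(9·x^2)
  = 1/3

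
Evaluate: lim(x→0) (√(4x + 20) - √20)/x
This is a standard limit.

Factor or rationalize the expression:
  lim(x→0) (√(4x + 20) - √20)/x = sqrt(5)/5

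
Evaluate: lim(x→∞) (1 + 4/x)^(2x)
This is an exponential indeterminate form.

For exponential indeterminate forms, take the natural log:
  Let L = lim(x→∞) (1 + 4/x)^(2x)
  Then ln(L) = lim(x→∞) [exponent × ln(base)]
  Evaluate using L'Hôpital or standard limits, then exponentiate.
  L = e^(8)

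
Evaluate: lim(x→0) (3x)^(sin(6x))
This is an exponential indeterminate form.

For exponential indeterminate forms, take the natural log:
  Let L = lim(x→0) (3x)^(sin(6x))
  Then ln(L) = lim(x→0) [exponent × ln(base)]
  Evaluate using L'Hôpital or standard limits, then exponentiate.
  L = 1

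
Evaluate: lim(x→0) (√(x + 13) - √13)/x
This is a standard limit.

Factor or rationalize the expression:
  lim(x→0) (√(x + 13) - √13)/x = sqrt(13)/26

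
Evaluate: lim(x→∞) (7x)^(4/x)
This is an exponential indeterminate form.

For exponential indeterminate forms, take the natural log:
  Let L = lim(x→∞) (7x)^(4/x)
  Then ln(L) = lim(x→∞) [exponent × ln(base)]
  Evaluate using L'Hôpital or standard limits, then exponentiate.
  L = 1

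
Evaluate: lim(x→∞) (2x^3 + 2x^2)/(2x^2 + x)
This is an ∞/∞ indeterminate form.

Apply L'Hôpital's rule: differentiate numerator and denominator separately.
  f(x) = 2·x^3 + 2·x^2   ⇒   f'(x) = 6·x^2 + 4·x
  g(x) = 2·x^2 + x   ⇒   g'(x) = 4·x + 1
  lim(x→∞) f'(x)/g'(x) = lim(x→∞) (6·x^2 + 4·x)/(4·x + 1)
  = ∞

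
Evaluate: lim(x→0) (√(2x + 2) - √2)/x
This is a standard limit.

Factor or rationalize the expression:
  lim(x→0) (√(2x + 2) - √2)/x = sqrt(2)/2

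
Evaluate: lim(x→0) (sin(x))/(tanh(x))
This is a 0/0 indeterminate form.

Apply L'Hôpital's rule: differentiate numerator and denominator separately.
  f(x) = sin(x)   ⇒   f'(x) = cos(x)
  g(x) = tanh(x)   ⇒   g'(x) = 1 - tanh(x)^2
  lim(x→0) f'(x)/g'(x) = lim(x→0) (cos(x))/(1 - tanh(x)^2)
  = 1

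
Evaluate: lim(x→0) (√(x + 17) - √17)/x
This is a standard limit.

Factor or rationalize the expression:
  lim(x→0) (√(x + 17) - √17)/x = sqrt(17)/34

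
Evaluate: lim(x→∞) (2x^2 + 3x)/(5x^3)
This is an ∞/∞ indeterminate form.

Apply L'Hôpital's rule: differentiate numerator and denominator separately.
  f(x) = 2·x^2 + 3·x   ⇒   f'(x) = 4·x + 3
  g(x) = 5·x^3   ⇒   g'(x) = 15·x^2
  lim(x→∞) f'(x)/g'(x) = lim(x→∞) (4·x + 3)/(15·x^2)
  = 0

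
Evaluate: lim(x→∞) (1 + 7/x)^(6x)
This is an exponential indeterminate form.

For exponential indeterminate forms, take the natural log:
  Let L = lim(x→∞) (1 + 7/x)^(6x)
  Then ln(L) = lim(x→∞) [exponent × ln(base)]
  Evaluate using L'Hôpital or standard limits, then exponentiate.
  L = e^(42)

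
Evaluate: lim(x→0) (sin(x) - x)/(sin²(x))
This is a 0/0 indeterminate form.

Apply L'Hôpital's rule: differentiate numerator and denominator separately.
  f(x) = -x + sin(x)   ⇒   f'(x) = cos(x) - 1
  g(x) = sin(x)^2   ⇒   g'(x) = 2·sin(x)·cos(x)
  lim(x→0) f'(x)/g'(x) = lim(x→0) (cos(x) - 1)/(2·sin(x)·cos(x))
  = 0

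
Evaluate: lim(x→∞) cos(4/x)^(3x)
This is an exponential indeterminate form.

For exponential indeterminate forms, take the natural log:
  Let L = lim(x→∞) cos(4/x)^(3x)
  Then ln(L) = lim(x→∞) [exponent × ln(base)]
  Evaluate using L'Hôpital or standard limits, then exponentiate.
  L = 1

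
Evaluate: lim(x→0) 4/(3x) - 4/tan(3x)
This is an ∞-∞ indeterminate form.

Combine fractions or rationalize to convert ∞-∞ to 0/0 form:
  lim(x→0) 4/(3x) - 4/tan(3x) = 0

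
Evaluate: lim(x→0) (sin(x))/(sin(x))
This is a 0/0 indeterminate form.

Apply L'Hôpital's rule: differentiate numerator and denominator separately.
  f(x) = sin(x)   ⇒   f'(x) = cos(x)
  g(x) = sin(x)   ⇒   g'(x) = cos(x)
  lim(x→0) f'(x)/g'(x) = lim(x→0) (cos(x))/(cos(x))
  = 1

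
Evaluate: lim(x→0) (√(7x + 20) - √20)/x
This is a standard limit.

Factor or rationalize the expression:
  lim(x→0) (√(7x + 20) - √20)/x = 7·sqrt(5)/20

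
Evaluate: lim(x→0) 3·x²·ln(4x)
This is a 0·∞ indeterminate form.

Rewrite 0·∞ as a quotient (0/0 or ∞/∞ form), then apply L'Hôpital's rule:
  lim(x→0) 3·x²·ln(4x) = 0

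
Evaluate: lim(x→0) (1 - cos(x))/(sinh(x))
This is a 0/0 indeterminate form.

Apply L'Hôpital's rule: differentiate numerator and denominator separately.
  f(x) = 1 - cos(x)   ⇒   f'(x) = sin(x)
  g(x) = sinh(x)   ⇒   g'(x) = cosh(x)
  lim(x→0) f'(x)/g'(x) = lim(x→0) (sin(x))/(cosh(x))
  = 0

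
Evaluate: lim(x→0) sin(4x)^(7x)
This is an exponential indeterminate form.

For exponential indeterminate forms, take the natural log:
  Let L = lim(x→0) sin(4x)^(7x)
  Then ln(L) = lim(x→0) [exponent × ln(base)]
  Evaluate using L'Hôpital or standard limits, then exponentiate.
  L = 1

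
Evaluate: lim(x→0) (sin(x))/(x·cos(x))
This is a 0/0 indeterminate form.

Apply L'Hôpital's rule: differentiate numerator and denominator separately.
  f(x) = sin(x)   ⇒   f'(x) = cos(x)
  g(x) = x·cos(x)   ⇒   g'(x) = -x·sin(x) + cos(x)
  lim(x→0) f'(x)/g'(x) = lim(x→0) (cos(x))/(-x·sin(x) + cos(x))
  = 1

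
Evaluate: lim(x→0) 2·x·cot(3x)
This is a 0·∞ indeterminate form.

Rewrite 0·∞ as a quotient (0/0 or ∞/∞ form), then apply L'Hôpital's rule:
  lim(x→0) 2·x·cot(3x) = 2/3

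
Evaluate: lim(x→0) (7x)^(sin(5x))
This is an exponential indeterminate form.

For exponential indeterminate forms, take the natural log:
  Let L = lim(x→0) (7x)^(sin(5x))
  Then ln(L) = lim(x→0) [exponent × ln(base)]
  Evaluate using L'Hôpital or standard limits, then exponentiate.
  L = 1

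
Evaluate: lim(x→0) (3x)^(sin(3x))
This is an exponential indeterminate form.

For exponential indeterminate forms, take the natural log:
  Let L = lim(x→0) (3x)^(sin(3x))
  Then ln(L) = lim(x→0) [exponent × ln(base)]
  Evaluate using L'Hôpital or standard limits, then exponentiate.
  L = 1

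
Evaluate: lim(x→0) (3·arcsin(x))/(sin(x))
This is a 0/0 indeterminate form.

Apply L'Hôpital's rule: differentiate numerator and denominator separately.
  f(x) = 3·asin(x)   ⇒   f'(x) = 3/sqrt(1 - x^2)
  g(x) = sin(x)   ⇒   g'(x) = cos(x)
  lim(x→0) f'(x)/g'(x) = lim(x→0) (3/sqrt(1 - x^2))/(cos(x))
  = 3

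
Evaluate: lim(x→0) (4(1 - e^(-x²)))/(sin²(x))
This is a 0/0 indeterminate form.

Apply L'Hôpital's rule: differentiate numerator and denominator separately.
  f(x) = 4 - 4·e^(-x^2)   ⇒   f'(x) = 8·x·e^(-x^2)
  g(x) = sin(x)^2   ⇒   g'(x) = 2·sin(x)·cos(x)
  lim(x→0) f'(x)/g'(x) = lim(x→0) (8·x·e^(-x^2))/(2·sin(x)·cos(x))
  = 4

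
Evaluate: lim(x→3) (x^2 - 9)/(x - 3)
This is a standard limit.

Factor or rationalize the expression:
  lim(x→3) (x^2 - 9)/(x - 3) = 6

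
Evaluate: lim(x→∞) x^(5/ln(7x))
This is an exponential indeterminate form.

For exponential indeterminate forms, take the natural log:
  Let L = lim(x→∞) x^(5/ln(7x))
  Then ln(L) = lim(x→∞) [exponent × ln(base)]
  Evaluate using L'Hôpital or standard limits, then exponentiate.
  L = e^(5)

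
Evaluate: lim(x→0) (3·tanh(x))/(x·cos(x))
This is a 0/0 indeterminate form.

Apply L'Hôpital's rule: differentiate numerator and denominator separately.
  f(x) = 3·tanh(x)   ⇒   f'(x) = 3 - 3·tanh(x)^2
  g(x) = x·cos(x)   ⇒   g'(x) = -x·sin(x) + cos(x)
  lim(x→0) f'(x)/g'(x) = lim(x→0) (3 - 3·tanh(x)^2)/(-x·sin(x) + cos(x))
  = 3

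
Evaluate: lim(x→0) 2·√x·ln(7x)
This is a 0·∞ indeterminate form.

Rewrite 0·∞ as a quotient (0/0 or ∞/∞ form), then apply L'Hôpital's rule:
  lim(x→0) 2·√x·ln(7x) = 0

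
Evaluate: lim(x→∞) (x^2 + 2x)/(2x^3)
This is an ∞/∞ indeterminate form.

Apply L'Hôpital's rule: differentiate numerator and denominator separately.
  f(x) = x^2 + 2·x   ⇒   f'(x) = 2·x + 2
  g(x) = 2·x^3   ⇒   g'(x) = 6·x^2
  lim(x→∞) f'(x)/g'(x) = lim(x→∞) (2·x + 2)/(6·x^2)
  = 0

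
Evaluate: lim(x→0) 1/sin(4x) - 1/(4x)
This is an ∞-∞ indeterminate form.

Combine fractions or rationalize to convert ∞-∞ to 0/0 form:
  lim(x→0) 1/sin(4x) - 1/(4x) = 0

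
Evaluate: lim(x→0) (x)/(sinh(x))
This is a 0/0 indeterminate form.

Apply L'Hôpital's rule: differentiate numerator and denominator separately.
  f(x) = x   ⇒   f'(x) = 1
  g(x) = sinh(x)   ⇒   g'(x) = cosh(x)
  lim(x→0) f'(x)/g'(x) = lim(x→0) (1)/(cosh(x))
  = 1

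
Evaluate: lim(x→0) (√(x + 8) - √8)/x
This is a standard limit.

Factor or rationalize the expression:
  lim(x→0) (√(x + 8) - √8)/x = sqrt(2)/8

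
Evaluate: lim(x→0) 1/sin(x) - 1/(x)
This is an ∞-∞ indeterminate form.

Combine fractions or rationalize to convert ∞-∞ to 0/0 form:
  lim(x→0) 1/sin(x) - 1/(x) = 0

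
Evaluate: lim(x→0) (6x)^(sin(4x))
This is an exponential indeterminate form.

For exponential indeterminate forms, take the natural log:
  Let L = lim(x→0) (6x)^(sin(4x))
  Then ln(L) = lim(x→0) [exponent × ln(base)]
  Evaluate using L'Hôpital or standard limits, then exponentiate.
  L = 1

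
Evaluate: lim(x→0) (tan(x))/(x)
This is a 0/0 indeterminate form.

Apply L'Hôpital's rule: differentiate numerator and denominator separately.
  f(x) = tan(x)   ⇒   f'(x) = tan(x)^2 + 1
  g(x) = x   ⇒   g'(x) = 1
  lim(x→0) f'(x)/g'(x) = lim(x→0) (tan(x)^2 + 1)/(1)
  = 1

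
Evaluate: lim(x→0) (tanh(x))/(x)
This is a 0/0 indeterminate form.

Apply L'Hôpital's rule: differentiate numerator and denominator separately.
  f(x) = tanh(x)   ⇒   f'(x) = 1 - tanh(x)^2
  g(x) = x   ⇒   g'(x) = 1
  lim(x→0) f'(x)/g'(x) = lim(x→0) (1 - tanh(x)^2)/(1)
  = 1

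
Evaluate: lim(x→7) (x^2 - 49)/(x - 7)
This is a standard limit.

Factor or rationalize the expression:
  lim(x→7) (x^2 - 49)/(x - 7) = 14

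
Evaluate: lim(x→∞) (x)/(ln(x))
This is an ∞/∞ indeterminate form.

Apply L'Hôpital's rule: differentiate numerator and denominator separately.
  f(x) = x   ⇒   f'(x) = 1
  g(x) = ln(x)   ⇒   g'(x) = 1/x
  lim(x→∞) f'(x)/g'(x) = lim(x→∞) (1)/(1/x)
  = ∞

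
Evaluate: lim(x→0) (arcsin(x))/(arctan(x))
This is a 0/0 indeterminate form.

Apply L'Hôpital's rule: differentiate numerator and denominator separately.
  f(x) = asin(x)   ⇒   f'(x) = 1/sqrt(1 - x^2)
  g(x) = atan(x)   ⇒   g'(x) = 1/(x^2 + 1)
  lim(x→0) f'(x)/g'(x) = lim(x→0) (1/sqrt(1 - x^2))/(1/(x^2 + 1))
  = 1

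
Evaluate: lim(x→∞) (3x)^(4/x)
This is an exponential indeterminate form.

For exponential indeterminate forms, take the natural log:
  Let L = lim(x→∞) (3x)^(4/x)
  Then ln(L) = lim(x→∞) [exponent × ln(base)]
  Evaluate using L'Hôpital or standard limits, then exponentiate.
  L = 1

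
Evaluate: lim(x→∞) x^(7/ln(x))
This is an exponential indeterminate form.

For exponential indeterminate forms, take the natural log:
  Let L = lim(x→∞) x^(7/ln(x))
  Then ln(L) = lim(x→∞) [exponent × ln(base)]
  Evaluate using L'Hôpital or standard limits, then exponentiate.
  L = e^(7)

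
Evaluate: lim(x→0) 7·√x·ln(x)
This is a 0·∞ indeterminate form.

Rewrite 0·∞ as a quotient (0/0 or ∞/∞ form), then apply L'Hôpital's rule:
  lim(x→0) 7·√x·ln(x) = 0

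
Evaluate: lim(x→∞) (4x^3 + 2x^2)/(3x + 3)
This is an ∞/∞ indeterminate form.

Apply L'Hôpital's rule: differentiate numerator and denominator separately.
  f(x) = 4·x^3 + 2·x^2   ⇒   f'(x) = 12·x^2 + 4·x
  g(x) = 3·x + 3   ⇒   g'(x) = 3
  lim(x→∞) f'(x)/g'(x) = lim(x→∞) (12·x^2 + 4·x)/(3)
  = ∞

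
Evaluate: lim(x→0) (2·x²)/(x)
This is a 0/0 indeterminate form.

Apply L'Hôpital's rule: differentiate numerator and denominator separately.
  f(x) = 2·x^2   ⇒   f'(x) = 4·x
  g(x) = x   ⇒   g'(x) = 1
  lim(x→0) f'(x)/g'(x) = lim(x→0) (4·x)/(1)
  = 0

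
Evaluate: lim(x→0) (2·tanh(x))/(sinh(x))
This is a 0/0 indeterminate form.

Apply L'Hôpital's rule: differentiate numerator and denominator separately.
  f(x) = 2·tanh(x)   ⇒   f'(x) = 2 - 2·tanh(x)^2
  g(x) = sinh(x)   ⇒   g'(x) = cosh(x)
  lim(x→0) f'(x)/g'(x) = lim(x→0) (2 - 2·tanh(x)^2)/(cosh(x))
  = 2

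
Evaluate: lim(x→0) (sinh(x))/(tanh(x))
This is a 0/0 indeterminate form.

Apply L'Hôpital's rule: differentiate numerator and denominator separately.
  f(x) = sinh(x)   ⇒   f'(x) = cosh(x)
  g(x) = tanh(x)   ⇒   g'(x) = 1 - tanh(x)^2
  lim(x→0) f'(x)/g'(x) = lim(x→0) (cosh(x))/(1 - tanh(x)^2)
  = 1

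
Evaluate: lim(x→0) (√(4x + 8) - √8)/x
This is a standard limit.

Factor or rationalize the expression:
  lim(x→0) (√(4x + 8) - √8)/x = sqrt(2)/2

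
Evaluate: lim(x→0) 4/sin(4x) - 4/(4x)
This is an ∞-∞ indeterminate form.

Combine fractions or rationalize to convert ∞-∞ to 0/0 form:
  lim(x→0) 4/sin(4x) - 4/(4x) = 0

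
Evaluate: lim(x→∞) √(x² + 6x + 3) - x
This is an ∞-∞ indeterminate form.

Combine fractions or rationalize to convert ∞-∞ to 0/0 form:
  lim(x→∞) √(x² + 6x + 3) - x = 3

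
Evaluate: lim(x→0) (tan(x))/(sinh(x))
This is a 0/0 indeterminate form.

Apply L'Hôpital's rule: differentiate numerator and denominator separately.
  f(x) = tan(x)   ⇒   f'(x) = tan(x)^2 + 1
  g(x) = sinh(x)   ⇒   g'(x) = cosh(x)
  lim(x→0) f'(x)/g'(x) = lim(x→0) (tan(x)^2 + 1)/(cosh(x))
  = 1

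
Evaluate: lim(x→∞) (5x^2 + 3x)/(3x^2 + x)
This is an ∞/∞ indeterminate form.

Apply L'Hôpital's rule: differentiate numerator and denominator separately.
  f(x) = 5·x^2 + 3·x   ⇒   f'(x) = 10·x + 3
  g(x) = 3·x^2 + x   ⇒   g'(x) = 6·x + 1
  lim(x→∞) f'(x)/g'(x) = lim(x→∞) (10·x + 3)/(6·x + 1)
  = 5/3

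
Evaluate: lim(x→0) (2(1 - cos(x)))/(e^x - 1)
This is a 0/0 indeterminate form.

Apply L'Hôpital's rule: differentiate numerator and denominator separately.
  f(x) = 2 - 2·cos(x)   ⇒   f'(x) = 2·sin(x)
  g(x) = e^(x) - 1   ⇒   g'(x) = e^(x)
  lim(x→0) f'(x)/g'(x) = lim(x→0) (2·sin(x))/(e^(x))
  = 0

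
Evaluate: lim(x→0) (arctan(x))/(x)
This is a 0/0 indeterminate form.

Apply L'Hôpital's rule: differentiate numerator and denominator separately.
  f(x) = atan(x)   ⇒   f'(x) = 1/(x^2 + 1)
  g(x) = x   ⇒   g'(x) = 1
  lim(x→0) f'(x)/g'(x) = lim(x→0) (1/(x^2 + 1))/(1)
  = 1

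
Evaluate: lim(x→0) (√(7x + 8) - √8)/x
This is a standard limit.

Factor or rationalize the expression:
  lim(x→0) (√(7x + 8) - √8)/x = 7·sqrt(2)/8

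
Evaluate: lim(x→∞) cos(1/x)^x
This is an exponential indeterminate form.

For exponential indeterminate forms, take the natural log:
  Let L = lim(x→∞) cos(1/x)^x
  Then ln(L) = lim(x→∞) [exponent × ln(base)]
  Evaluate using L'Hôpital or standard limits, then exponentiate.
  L = 1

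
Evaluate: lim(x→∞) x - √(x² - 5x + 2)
This is an ∞-∞ indeterminate form.

Combine fractions or rationalize to convert ∞-∞ to 0/0 form:
  lim(x→∞) x - √(x² - 5x + 2) = 5/2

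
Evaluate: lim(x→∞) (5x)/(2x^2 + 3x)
This is an ∞/∞ indeterminate form.

Apply L'Hôpital's rule: differentiate numerator and denominator separately.
  f(x) = 5·x   ⇒   f'(x) = 5
  g(x) = 2·x^2 + 3·x   ⇒   g'(x) = 4·x + 3
  lim(x→∞) f'(x)/g'(x) = lim(x→∞) (5)/(4·x + 3)
  = 0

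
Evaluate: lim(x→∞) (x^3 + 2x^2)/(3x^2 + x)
This is an ∞/∞ indeterminate form.

Apply L'Hôpital's rule: differentiate numerator and denominator separately.
  f(x) = x^3 + 2·x^2   ⇒   f'(x) = 3·x^2 + 4·x
  g(x) = 3·x^2 + x   ⇒   g'(x) = 6·x + 1
  lim(x→∞) f'(x)/g'(x) = lim(x→∞) (3·x^2 + 4·x)/(6·x + 1)
  = ∞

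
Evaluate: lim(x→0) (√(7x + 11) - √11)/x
This is a standard limit.

Factor or rationalize the expression:
  lim(x→0) (√(7x + 11) - √11)/x = 7·sqrt(11)/22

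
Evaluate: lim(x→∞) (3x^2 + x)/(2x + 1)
This is an ∞/∞ indeterminate form.

Apply L'Hôpital's rule: differentiate numerator and denominator separately.
  f(x) = 3·x^2 + x   ⇒   f'(x) = 6·x + 1
  g(x) = 2·x + 1   ⇒   g'(x) = 2
  lim(x→∞) f'(x)/g'(x) = lim(x→∞) (6·x + 1)/(2)
  = ∞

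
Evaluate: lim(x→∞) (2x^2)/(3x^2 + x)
This is an ∞/∞ indeterminate form.

Apply L'Hôpital's rule: differentiate numerator and denominator separately.
  f(x) = 2·x^2   ⇒   f'(x) = 4·x
  g(x) = 3·x^2 + x   ⇒   g'(x) = 6·x + 1
  lim(x→∞) f'(x)/g'(x) = lim(x→∞) (4·x)/(6·x + 1)
  = 2/3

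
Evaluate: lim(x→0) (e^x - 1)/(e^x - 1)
This is a 0/0 indeterminate form.

Apply L'Hôpital's rule: differentiate numerator and denominator separately.
  f(x) = e^(x) - 1   ⇒   f'(x) = e^(x)
  g(x) = e^(x) - 1   ⇒   g'(x) = e^(x)
  lim(x→0) f'(x)/g'(x) = lim(x→0) (e^(x))/(e^(x))
  = 1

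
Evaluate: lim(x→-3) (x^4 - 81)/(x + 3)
This is a standard limit.

Factor or rationalize the expression:
  lim(x→-3) (x^4 - 81)/(x + 3) = -108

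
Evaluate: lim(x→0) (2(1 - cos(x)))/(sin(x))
This is a 0/0 indeterminate form.

Apply L'Hôpital's rule: differentiate numerator and denominator separately.
  f(x) = 2 - 2·cos(x)   ⇒   f'(x) = 2·sin(x)
  g(x) = sin(x)   ⇒   g'(x) = cos(x)
  lim(x→0) f'(x)/g'(x) = lim(x→0) (2·sin(x))/(cos(x))
  = 0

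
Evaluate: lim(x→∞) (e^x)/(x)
This is an ∞/∞ indeterminate form.

Apply L'Hôpital's rule: differentiate numerator and denominator separately.
  f(x) = e^(x)   ⇒   f'(x) = e^(x)
  g(x) = x   ⇒   g'(x) = 1
  lim(x→∞) f'(x)/g'(x) = lim(x→∞) (e^(x))/(1)
  = ∞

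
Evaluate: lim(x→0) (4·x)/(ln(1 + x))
This is a 0/0 indeterminate form.

Apply L'Hôpital's rule: differentiate numerator and denominator separately.
  f(x) = 4·x   ⇒   f'(x) = 4
  g(x) = ln(x + 1)   ⇒   g'(x) = 1/(x + 1)
  lim(x→0) f'(x)/g'(x) = lim(x→0) (4)/(1/(x + 1))
  = 4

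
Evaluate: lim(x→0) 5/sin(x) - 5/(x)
This is an ∞-∞ indeterminate form.

Combine fractions or rationalize to convert ∞-∞ to 0/0 form:
  lim(x→0) 5/sin(x) - 5/(x) = 0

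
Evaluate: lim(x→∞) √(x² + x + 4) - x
This is an ∞-∞ indeterminate form.

Combine fractions or rationalize to convert ∞-∞ to 0/0 form:
  lim(x→∞) √(x² + x + 4) - x = 1/2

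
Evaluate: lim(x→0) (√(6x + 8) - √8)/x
This is a standard limit.

Factor or rationalize the expression:
  lim(x→0) (√(6x + 8) - √8)/x = 3·sqrt(2)/4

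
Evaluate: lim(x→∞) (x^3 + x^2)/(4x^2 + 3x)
This is an ∞/∞ indeterminate form.

Apply L'Hôpital's rule: differentiate numerator and denominator separately.
  f(x) = x^3 + x^2   ⇒   f'(x) = 3·x^2 + 2·x
  g(x) = 4·x^2 + 3·x   ⇒   g'(x) = 8·x + 3
  lim(x→∞) f'(x)/g'(x) = lim(x→∞) (3·x^2 + 2·x)/(8·x + 3)
  = ∞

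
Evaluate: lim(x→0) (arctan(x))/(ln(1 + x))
This is a 0/0 indeterminate form.

Apply L'Hôpital's rule: differentiate numerator and denominator separately.
  f(x) = atan(x)   ⇒   f'(x) = 1/(x^2 + 1)
  g(x) = ln(x + 1)   ⇒   g'(x) = 1/(x + 1)
  lim(x→0) f'(x)/g'(x) = lim(x→0) (1/(x^2 + 1))/(1/(x + 1))
  = 1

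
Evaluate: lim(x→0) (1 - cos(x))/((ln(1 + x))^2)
This is a 0/0 indeterminate form.

Apply L'Hôpital's rule: differentiate numerator and denominator separately.
  f(x) = 1 - cos(x)   ⇒   f'(x) = sin(x)
  g(x) = ln(x + 1)^2   ⇒   g'(x) = 2·ln(x + 1)/(x + 1)
  lim(x→0) f'(x)/g'(x) = lim(x→0) (sin(x))/(2·ln(x + 1)/(x + 1))
  = 1/2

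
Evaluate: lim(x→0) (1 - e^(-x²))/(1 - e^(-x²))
This is a 0/0 indeterminate form.

Apply L'Hôpital's rule: differentiate numerator and denominator separately.
  f(x) = 1 - e^(-x^2)   ⇒   f'(x) = 2·x·e^(-x^2)
  g(x) = 1 - e^(-x^2)   ⇒   g'(x) = 2·x·e^(-x^2)
  lim(x→0) f'(x)/g'(x) = lim(x→0) (2·x·e^(-x^2))/(2·x·e^(-x^2))
  = 1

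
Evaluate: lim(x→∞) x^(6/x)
This is an exponential indeterminate form.

For exponential indeterminate forms, take the natural log:
  Let L = lim(x→∞) x^(6/x)
  Then ln(L) = lim(x→∞) [exponent × ln(base)]
  Evaluate using L'Hôpital or standard limits, then exponentiate.
  L = 1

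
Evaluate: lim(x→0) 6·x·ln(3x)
This is a 0·∞ indeterminate form.

Rewrite 0·∞ as a quotient (0/0 or ∞/∞ form), then apply L'Hôpital's rule:
  lim(x→0) 6·x·ln(3x) = 0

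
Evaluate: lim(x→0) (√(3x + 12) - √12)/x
This is a standard limit.

Factor or rationalize the expression:
  lim(x→0) (√(3x + 12) - √12)/x = sqrt(3)/4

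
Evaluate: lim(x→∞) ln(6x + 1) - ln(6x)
This is an ∞-∞ indeterminate form.

Combine fractions or rationalize to convert ∞-∞ to 0/0 form:
  lim(x→∞) ln(6x + 1) - ln(6x) = 0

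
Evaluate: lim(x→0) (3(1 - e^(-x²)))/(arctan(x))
This is a 0/0 indeterminate form.

Apply L'Hôpital's rule: differentiate numerator and denominator separately.
  f(x) = 3 - 3·e^(-x^2)   ⇒   f'(x) = 6·x·e^(-x^2)
  g(x) = atan(x)   ⇒   g'(x) = 1/(x^2 + 1)
  lim(x→0) f'(x)/g'(x) = lim(x→0) (6·x·e^(-x^2))/(1/(x^2 + 1))
  = 0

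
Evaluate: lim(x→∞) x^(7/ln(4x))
This is an exponential indeterminate form.

For exponential indeterminate forms, take the natural log:
  Let L = lim(x→∞) x^(7/ln(4x))
  Then ln(L) = lim(x→∞) [exponent × ln(base)]
  Evaluate using L'Hôpital or standard limits, then exponentiate.
  L = e^(7)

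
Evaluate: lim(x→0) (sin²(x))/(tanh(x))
This is a 0/0 indeterminate form.

Apply L'Hôpital's rule: differentiate numerator and denominator separately.
  f(x) = sin(x)^2   ⇒   f'(x) = 2·sin(x)·cos(x)
  g(x) = tanh(x)   ⇒   g'(x) = 1 - tanh(x)^2
  lim(x→0) f'(x)/g'(x) = lim(x→0) (2·sin(x)·cos(x))/(1 - tanh(x)^2)
  = 0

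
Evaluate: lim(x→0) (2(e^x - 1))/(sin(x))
This is a 0/0 indeterminate form.

Apply L'Hôpital's rule: differentiate numerator and denominator separately.
  f(x) = 2·e^(x) - 2   ⇒   f'(x) = 2·e^(x)
  g(x) = sin(x)   ⇒   g'(x) = cos(x)
  lim(x→0) f'(x)/g'(x) = lim(x→0) (2·e^(x))/(cos(x))
  = 2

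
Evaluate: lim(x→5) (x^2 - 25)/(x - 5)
This is a standard limit.

Factor or rationalize the expression:
  lim(x→5) (x^2 - 25)/(x - 5) = 10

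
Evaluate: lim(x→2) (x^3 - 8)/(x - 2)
This is a standard limit.

Factor or rationalize the expression:
  lim(x→2) (x^3 - 8)/(x - 2) = 12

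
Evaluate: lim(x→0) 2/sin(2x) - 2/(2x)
This is an ∞-∞ indeterminate form.

Combine fractions or rationalize to convert ∞-∞ to 0/0 form:
  lim(x→0) 2/sin(2x) - 2/(2x) = 0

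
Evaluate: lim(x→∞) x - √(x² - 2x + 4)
This is an ∞-∞ indeterminate form.

Combine fractions or rationalize to convert ∞-∞ to 0/0 form:
  lim(x→∞) x - √(x² - 2x + 4) = 1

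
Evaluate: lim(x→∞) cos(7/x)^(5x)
This is an exponential indeterminate form.

For exponential indeterminate forms, take the natural log:
  Let L = lim(x→∞) cos(7/x)^(5x)
  Then ln(L) = lim(x→∞) [exponent × ln(base)]
  Evaluate using L'Hôpital or standard limits, then exponentiate.
  L = 1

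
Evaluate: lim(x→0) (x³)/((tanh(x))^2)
This is a 0/0 indeterminate form.

Apply L'Hôpital's rule: differentiate numerator and denominator separately.
  f(x) = x^3   ⇒   f'(x) = 3·x^2
  g(x) = tanh(x)^2   ⇒   g'(x) = (2 - 2·tanh(x)^2)·tanh(x)
  lim(x→0) f'(x)/g'(x) = lim(x→0) (3·x^2)/((2 - 2·tanh(x)^2)·tanh(x))
  = 0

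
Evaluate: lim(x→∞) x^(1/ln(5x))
This is an exponential indeterminate form.

For exponential indeterminate forms, take the natural log:
  Let L = lim(x→∞) x^(1/ln(5x))
  Then ln(L) = lim(x→∞) [exponent × ln(base)]
  Evaluate using L'Hôpital or standard limits, then exponentiate.
  L = e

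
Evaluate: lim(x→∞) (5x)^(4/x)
This is an exponential indeterminate form.

For exponential indeterminate forms, take the natural log:
  Let L = lim(x→∞) (5x)^(4/x)
  Then ln(L) = lim(x→∞) [exponent × ln(base)]
  Evaluate using L'Hôpital or standard limits, then exponentiate.
  L = 1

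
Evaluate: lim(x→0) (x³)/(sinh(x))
This is a 0/0 indeterminate form.

Apply L'Hôpital's rule: differentiate numerator and denominator separately.
  f(x) = x^3   ⇒   f'(x) = 3·x^2
  g(x) = sinh(x)   ⇒   g'(x) = cosh(x)
  lim(x→0) f'(x)/g'(x) = lim(x→0) (3·x^2)/(cosh(x))
  = 0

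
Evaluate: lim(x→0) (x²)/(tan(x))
This is a 0/0 indeterminate form.

Apply L'Hôpital's rule: differentiate numerator and denominator separately.
  f(x) = x^2   ⇒   f'(x) = 2·x
  g(x) = tan(x)   ⇒   g'(x) = tan(x)^2 + 1
  lim(x→0) f'(x)/g'(x) = lim(x→0) (2·x)/(tan(x)^2 + 1)
  = 0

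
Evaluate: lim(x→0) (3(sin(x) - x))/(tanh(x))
This is a 0/0 indeterminate form.

Apply L'Hôpital's rule: differentiate numerator and denominator separately.
  f(x) = -3·x + 3·sin(x)   ⇒   f'(x) = 3·cos(x) - 3
  g(x) = tanh(x)   ⇒   g'(x) = 1 - tanh(x)^2
  lim(x→0) f'(x)/g'(x) = lim(x→0) (3·cos(x) - 3)/(1 - tanh(x)^2)
  = 0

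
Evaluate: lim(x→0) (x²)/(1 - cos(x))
This is a 0/0 indeterminate form.

Apply L'Hôpital's rule: differentiate numerator and denominator separately.
  f(x) = x^2   ⇒   f'(x) = 2·x
  g(x) = 1 - cos(x)   ⇒   g'(x) = sin(x)
  lim(x→0) f'(x)/g'(x) = lim(x→0) (2·x)/(sin(x))
  = 2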